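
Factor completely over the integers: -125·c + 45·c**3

5·c·(3·c + 5)·(3·c - 5)

Pull out the common factor 5·c; 9·c**2 - 25 is a difference of squares.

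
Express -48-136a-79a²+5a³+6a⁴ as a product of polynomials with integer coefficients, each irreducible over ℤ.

(2a+1)(3a+4)(a+3)(a-4)

Testing divisors of the constant over divisors of the leading coefficient, a = -1/2 is a root, giving the factor (2a+1) and quotient 3a³+a²-40a-48.
Next, a = 4 is a root, so (a-4) is a factor; dividing leaves 3a²+13a+12.
The remaining quadratic factors as (3a+4)(a+3).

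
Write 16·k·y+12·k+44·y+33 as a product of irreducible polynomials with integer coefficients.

Group as (16·k·y+12·k) + (44·y+33) = 4·k·(4·y+3) + 11·(4·y+3).
Both groups share the factor (4·y+3).

(4·k+11)·(4·y+3)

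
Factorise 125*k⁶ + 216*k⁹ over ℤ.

Every term has a factor of k⁶; factoring it out leaves 216*k³ + 125.
Recognize a sum of cubes with the parts 5 and 6*k.

k⁶*(6*k + 5)*(36*k² - 30*k + 25)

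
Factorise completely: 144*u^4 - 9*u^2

Every term has a factor of 9*u^2. Then 16*u^2 - 1 = (4*u)² − (1)².

9*u^2*(4*u + 1)*(4*u - 1)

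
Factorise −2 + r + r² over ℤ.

(r + 2)(r − 1)

Two integers with product −2 and sum 1 are 2 and −1.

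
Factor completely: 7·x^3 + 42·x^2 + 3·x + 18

Group as (7·x^3 + 3·x) + (42·x^2 + 18) = x·(7·x^2 + 3) + 6·(7·x^2 + 3).
Both groups share the factor (7·x^2 + 3).

(x + 6)·(7·x^2 + 3)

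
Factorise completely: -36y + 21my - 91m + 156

(3y - 13)(7m - 12)

Group as (21my - 91m) + (-36y + 156) = 7m(3y - 13) - 12(3y - 13).
Both groups share the factor (3y - 13).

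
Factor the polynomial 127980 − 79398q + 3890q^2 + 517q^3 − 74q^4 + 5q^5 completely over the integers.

By the rational root theorem, q = −9 is a root, so (q + 9) is a factor; dividing leaves 5q^4 − 119q^3 + 1588q^2 − 10402q + 14220.
Then q = 10 is a root, giving the factor (q − 10) and quotient 5q^3 − 69q^2 + 898q − 1422.
Continuing, q = 9/5 is a root, so (5q − 9) divides it; the quotient is q^2 − 12q + 158.
The quadratic q^2 − 12q + 158 has discriminant −488 < 0 and is irreducible over ℤ.

(5q − 9)(q + 9)(q − 10)(q^2 − 12q + 158)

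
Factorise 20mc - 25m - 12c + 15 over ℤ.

Group as (20mc - 25m) + (-12c + 15) = 5m(4c - 5) - 3(4c - 5).
Both groups share the factor (4c - 5).

(4c - 5)(5m - 3)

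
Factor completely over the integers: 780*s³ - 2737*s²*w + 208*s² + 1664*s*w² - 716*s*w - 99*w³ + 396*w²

(13*s - 9*w)*(15*s - w + 4)*(4*s - 11*w)

Group: 13*s*(60*s² - 169*s*w + 16*s + 11*w² - 44*w) - 9*w*(60*s² - 169*s*w + 16*s + 11*w² - 44*w); both groups contain (60*s² - 169*s*w + 16*s + 11*w² - 44*w), so (13*s - 9*w) is a factor with cofactor 60*s² - 169*s*w + 16*s + 11*w² - 44*w.
The cofactor groups again: 60*s² - 169*s*w + 16*s + 11*w² - 44*w = 4*s*(15*s - w + 4) - 11*w*(15*s - w + 4); both groups contain (15*s - w + 4), giving (4*s - 11*w)*(15*s - w + 4).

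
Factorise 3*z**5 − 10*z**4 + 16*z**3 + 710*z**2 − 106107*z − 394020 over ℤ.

(3*z + 11)*(z + 12)*(z − 15)*(z**2 − 4*z + 199)

Among the possible rational roots, z = −12 is a root, so (z + 12) divides it; the quotient is 3*z**4 − 46*z**3 + 568*z**2 − 6106*z − 32835.
Continuing, z = −11/3 is a root, so (3*z + 11) is a factor; dividing leaves z**3 − 19*z**2 + 259*z − 2985.
Then z = 15 is a root, so (z − 15) divides it; the quotient is z**2 − 4*z + 199.
The quadratic z**2 − 4*z + 199 has discriminant −780 < 0 and is irreducible over ℤ.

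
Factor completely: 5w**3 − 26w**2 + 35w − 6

By the rational root theorem, w = 3 is a root, giving the factor (w − 3) and quotient 5w**2 − 11w + 2.
The remaining quadratic factors as (5w − 1)(w − 2).

(5w − 1)(w − 2)(w − 3)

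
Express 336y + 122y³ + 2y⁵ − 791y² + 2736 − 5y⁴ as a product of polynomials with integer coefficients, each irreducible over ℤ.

(2y + 3)(y − 3)(y − 4)(y² + 3y + 76)

Trying the rational-root candidates, y = −3/2 is a root, so (2y + 3) divides it; the quotient is y⁴ − 4y³ + 67y² − 496y + 912.
Next, y = 4 is a root, giving the factor (y − 4) and quotient y³ + 67y − 228.
Continuing, y = 3 is a root, so (y − 3) divides it; the quotient is y² + 3y + 76.
The quadratic y² + 3y + 76 has discriminant −295 < 0 and is irreducible over ℤ.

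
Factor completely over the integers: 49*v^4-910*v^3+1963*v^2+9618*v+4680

Among the possible rational roots, v = 6 is a root, so (v-6) is a factor; dividing leaves 49*v^3-616*v^2-1733*v-780.
Then v = -4/7 is a root, so (7*v+4) is a factor; dividing leaves 7*v^2-92*v-195.
The remaining quadratic factors as (v-15)(7*v+13).

(7*v+13)*(7*v+4)*(v-15)*(v-6)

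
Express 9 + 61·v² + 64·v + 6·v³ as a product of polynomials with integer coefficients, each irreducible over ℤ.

(6·v + 1)·(v + 1)·(v + 9)

Trying the rational-root candidates, v = −1 is a root, so (v + 1) divides it; the quotient is 6·v² + 55·v + 9.
The remaining quadratic factors as (6·v + 1)(v + 9).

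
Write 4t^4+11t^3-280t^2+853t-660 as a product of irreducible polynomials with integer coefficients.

(4t-5)(t+11)(t-3)(t-4)

Trying the rational-root candidates, t = 3 is a root, giving the factor (t-3) and quotient 4t^3+23t^2-211t+220.
Then t = -11 is a root, so (t+11) divides it; the quotient is 4t^2-21t+20.
The remaining quadratic factors as (t-4)(4t-5).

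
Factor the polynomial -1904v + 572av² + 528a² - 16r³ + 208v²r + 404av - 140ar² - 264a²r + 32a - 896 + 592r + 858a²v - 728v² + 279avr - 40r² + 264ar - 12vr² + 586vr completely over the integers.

(13v - 4r + 8)(11a + 4r - 14)(6a + 4v + r + 8)

Group: 6a(143av - 44ar + 88a + 52vr - 182v - 16r² + 88r - 112) + (4v + r + 8)(143av - 44ar + 88a + 52vr - 182v - 16r² + 88r - 112); both groups contain (143av - 44ar + 88a + 52vr - 182v - 16r² + 88r - 112), so (6a + 4v + r + 8) is a factor with cofactor 143av - 44ar + 88a + 52vr - 182v - 16r² + 88r - 112.
The cofactor groups again: 143av - 44ar + 88a + 52vr - 182v - 16r² + 88r - 112 = 13v(11a + 4r - 14) + (-4r + 8)(11a + 4r - 14); both groups contain (11a + 4r - 14), giving (13v - 4r + 8)(11a + 4r - 14).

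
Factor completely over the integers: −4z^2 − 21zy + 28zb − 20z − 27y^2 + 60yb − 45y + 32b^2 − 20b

Group: −z(4z + 9y + 4b) + (−3y + 8b − 5)(4z + 9y + 4b); both groups contain (4z + 9y + 4b).

−(z + 3y − 8b + 5)(4z + 9y + 4b)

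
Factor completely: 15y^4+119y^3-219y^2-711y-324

(3y+4)(5y+3)(y+9)(y-3)

By the rational root theorem, y = 3 is a root, so (y-3) divides it; the quotient is 15y^3+164y^2+273y+108.
Then y = -9 is a root, so (y+9) divides it; the quotient is 15y^2+29y+12.
The remaining quadratic factors as (3y+4)(5y+3).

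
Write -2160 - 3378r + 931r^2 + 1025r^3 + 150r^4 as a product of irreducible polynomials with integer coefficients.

Among the possible rational roots, r = -9/2 is a root, so (2r + 9) is a factor; dividing leaves 75r^3 + 175r^2 - 322r - 240.
Continuing, r = -10/3 is a root, so (3r + 10) divides it; the quotient is 25r^2 - 25r - 24.
The remaining quadratic factors as (5r - 8)(5r + 3).

(2r + 9)(3r + 10)(5r + 3)(5r - 8)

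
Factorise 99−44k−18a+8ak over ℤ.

(2a−11)(4k−9)

Group as (8ak−18a) + (−44k+99) = 2a(4k−9) − 11(4k−9).
Both groups share the factor (4k−9).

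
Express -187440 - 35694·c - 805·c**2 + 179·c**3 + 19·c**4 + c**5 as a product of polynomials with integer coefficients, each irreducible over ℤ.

Among the possible rational roots, c = 11 is a root, so (c - 11) divides it; the quotient is c**4 + 30·c**3 + 509·c**2 + 4794·c + 17040.
Continuing, c = -10 is a root, giving the factor (c + 10) and quotient c**3 + 20·c**2 + 309·c + 1704.
Continuing, c = -8 is a root, so (c + 8) divides it; the quotient is c**2 + 12·c + 213.
The quadratic c**2 + 12·c + 213 has discriminant -708 < 0 and is irreducible over ℤ.

(c + 10)·(c + 8)·(c - 11)·(c**2 + 12·c + 213)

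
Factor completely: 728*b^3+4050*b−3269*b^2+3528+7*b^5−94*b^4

Among the possible rational roots, b = 3 is a root, so (b−3) divides it; the quotient is 7*b^4−73*b^3+509*b^2−1742*b−1176.
Continuing, b = −4/7 is a root, so (7*b+4) divides it; the quotient is b^3−11*b^2+79*b−294.
Then b = 6 is a root, giving the factor (b−6) and quotient b^2−5*b+49.
The quadratic b^2−5*b+49 has discriminant −171 < 0 and is irreducible over ℤ.

(7*b+4)*(b−3)*(b−6)*(b^2−5*b+49)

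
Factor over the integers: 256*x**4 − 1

(4*x + 1)*(4*x − 1)*(16*x**2 + 1)

Difference of squares twice: with A = 4*x and B = 1, A⁴ − B⁴ = (A² − B²)(A² + B²), and A² − B² factors again.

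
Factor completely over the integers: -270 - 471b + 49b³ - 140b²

Among the possible rational roots, b = 5 is a root, giving the factor (b - 5) and quotient 49b² + 105b + 54.
The remaining quadratic factors as (7b + 6)(7b + 9).

(7b + 6)(7b + 9)(b - 5)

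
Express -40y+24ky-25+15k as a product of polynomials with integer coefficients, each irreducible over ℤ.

(3k-5)(8y+5)

Group as (24ky+15k) + (-40y-25) = 3k(8y+5) - 5(8y+5).
Both groups share the factor (8y+5).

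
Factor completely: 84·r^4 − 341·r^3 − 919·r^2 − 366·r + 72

(3·r + 4)·(4·r + 3)·(7·r − 1)·(r − 6)

By the rational root theorem, r = −3/4 is a root, so (4·r + 3) is a factor; dividing leaves 21·r^3 − 101·r^2 − 154·r + 24.
Next, r = −4/3 is a root, so (3·r + 4) is a factor; dividing leaves 7·r^2 − 43·r + 6.
The remaining quadratic factors as (r − 6)(7·r − 1).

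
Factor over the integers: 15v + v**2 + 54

Two integers with product 54 and sum 15 are 6 and 9.

(v + 6)(v + 9)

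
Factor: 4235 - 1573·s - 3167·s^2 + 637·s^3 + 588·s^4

(3·s + 7)·(4·s - 5)·(7·s + 11)·(7·s - 11)

By the rational root theorem, s = -7/3 is a root, giving the factor (3·s + 7) and quotient 196·s^3 - 245·s^2 - 484·s + 605.
Continuing, s = -11/7 is a root, giving the factor (7·s + 11) and quotient 28·s^2 - 79·s + 55.
The remaining quadratic factors as (4·s - 5)(7·s - 11).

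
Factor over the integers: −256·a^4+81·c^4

Difference of squares twice: with A = 3·c and B = 4·a, A⁴ − B⁴ = (A² − B²)(A² + B²), and A² − B² factors again.

(3·c−4·a)·(3·c+4·a)·(9·c^2+16·a^2)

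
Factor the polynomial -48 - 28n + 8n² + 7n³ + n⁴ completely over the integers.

Testing divisors of the constant over divisors of the leading coefficient, n = 2 is a root, giving the factor (n - 2) and quotient n³ + 9n² + 26n + 24.
Continuing, n = -2 is a root, so (n + 2) divides it; the quotient is n² + 7n + 12.
The remaining quadratic factors as (n + 3)(n + 4).

(n + 2)(n + 3)(n + 4)(n - 2)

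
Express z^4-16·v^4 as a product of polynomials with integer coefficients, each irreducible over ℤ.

(z-2·v)·(z+2·v)·(z^2+4·v^2)

Write as (z^2)² − (4·v^2)², then factor z^2-4·v^2 once more.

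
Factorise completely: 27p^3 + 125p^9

Factor out p^3 first: what remains is 125p^6 + 27.
Recognize a sum of cubes with the parts 3 and 5p^2.

p^3(5p^2 + 3)(25p^4 - 15p^2 + 9)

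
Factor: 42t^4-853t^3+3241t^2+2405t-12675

(6t-13)(7t+13)(t-15)(t-5)

Testing divisors of the constant over divisors of the leading coefficient, t = -13/7 is a root, so (7t+13) is a factor; dividing leaves 6t^3-133t^2+710t-975.
Continuing, t = 13/6 is a root, so (6t-13) is a factor; dividing leaves t^2-20t+75.
The remaining quadratic factors as (t-5)(t-15).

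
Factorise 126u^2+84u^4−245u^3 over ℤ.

7u^2(3u−2)(4u−9)

Pull out the common factor 7u^2, then factor the remaining trinomial.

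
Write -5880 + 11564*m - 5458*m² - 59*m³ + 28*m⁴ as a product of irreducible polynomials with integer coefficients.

Testing divisors of the constant over divisors of the leading coefficient, m = -14 is a root, giving the factor (m + 14) and quotient 28*m³ - 451*m² + 856*m - 420.
Continuing, m = 6/7 is a root, giving the factor (7*m - 6) and quotient 4*m² - 61*m + 70.
The remaining quadratic factors as (4*m - 5)(m - 14).

(4*m - 5)*(7*m - 6)*(m + 14)*(m - 14)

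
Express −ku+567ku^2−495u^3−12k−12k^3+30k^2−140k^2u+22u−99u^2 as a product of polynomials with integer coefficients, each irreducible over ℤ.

−(2k−3u−1)(6k−11u)(k+15u−2)

Group: 2k(−6k^2−79ku+12k+165u^2−22u) + (−3u−1)(−6k^2−79ku+12k+165u^2−22u); both groups contain (−6k^2−79ku+12k+165u^2−22u), so (2k−3u−1) is a factor with cofactor −6k^2−79ku+12k+165u^2−22u.
The cofactor groups again: −6k^2−79ku+12k+165u^2−22u = −6k(k+15u−2) + 11u(k+15u−2); both groups contain (k+15u−2), giving −(6k−11u)(k+15u−2).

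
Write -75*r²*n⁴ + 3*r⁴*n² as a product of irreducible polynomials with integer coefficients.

3*n²*r²*(r - 5*n)*(r + 5*n)

Every term has a factor of 3*r²*n². Then r² - 25*n² = (r)² − (5*n)².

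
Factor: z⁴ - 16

Write as (z²)² − (4)², then factor z² - 4 once more.

(z + 2)·(z - 2)·(z² + 4)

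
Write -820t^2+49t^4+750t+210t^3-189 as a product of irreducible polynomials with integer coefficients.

Trying the rational-root candidates, t = 3/7 is a root, so (7t-3) is a factor; dividing leaves 7t^3+33t^2-103t+63.
Continuing, t = 9/7 is a root, giving the factor (7t-9) and quotient t^2+6t-7.
The remaining quadratic factors as (t+7)(t-1).

(7t-3)(7t-9)(t+7)(t-1)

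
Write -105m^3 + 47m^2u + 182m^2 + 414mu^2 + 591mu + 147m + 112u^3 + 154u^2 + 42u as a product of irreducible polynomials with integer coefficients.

-(3m - 7u - 7)(5m + 8u + 3)(7m + 2u)

Group: 7m(-15m^2 + 11mu + 26m + 56u^2 + 77u + 21) + 2u(-15m^2 + 11mu + 26m + 56u^2 + 77u + 21); both groups contain (-15m^2 + 11mu + 26m + 56u^2 + 77u + 21), so (7m + 2u) is a factor with cofactor -15m^2 + 11mu + 26m + 56u^2 + 77u + 21.
The cofactor groups again: -15m^2 + 11mu + 26m + 56u^2 + 77u + 21 = -5m(3m - 7u - 7) + (-8u - 3)(3m - 7u - 7); both groups contain (3m - 7u - 7), giving -(5m + 8u + 3)(3m - 7u - 7).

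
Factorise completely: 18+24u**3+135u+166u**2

(4u+3)(6u+1)(u+6)

Trying the rational-root candidates, u = -3/4 is a root, so (4u+3) is a factor; dividing leaves 6u**2+37u+6.
The remaining quadratic factors as (6u+1)(u+6).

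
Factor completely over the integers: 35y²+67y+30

Need a pair with product 35·30 = 1050 and sum 67: that's 25 and 42.
Split the middle term: 35y²+25y + 42y+30 = 5y(7y+5) + 6(7y+5).

(5y+6)(7y+5)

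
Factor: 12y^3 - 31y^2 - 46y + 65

(3y + 5)(4y - 13)(y - 1)

By the rational root theorem, y = 13/4 is a root, so (4y - 13) is a factor; dividing leaves 3y^2 + 2y - 5.
The remaining quadratic factors as (3y + 5)(y - 1).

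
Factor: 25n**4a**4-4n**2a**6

a**4n**2(5n-2a)(5n+2a)

Pull out the common factor n**2a**4, leaving 25n**2-4a**2.
Recognize a difference of squares with the parts 5n and 2a.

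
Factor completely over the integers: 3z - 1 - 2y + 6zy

Group as (6zy + 3z) + (-2y - 1) = 3z(2y + 1) - (2y + 1).
Both groups share the factor (2y + 1).

(2y + 1)(3z - 1)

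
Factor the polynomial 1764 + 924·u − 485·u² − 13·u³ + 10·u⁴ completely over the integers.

Testing divisors of the constant over divisors of the leading coefficient, u = −7 is a root, so (u + 7) is a factor; dividing leaves 10·u³ − 83·u² + 96·u + 252.
Continuing, u = 7/2 is a root, so (2·u − 7) is a factor; dividing leaves 5·u² − 24·u − 36.
The remaining quadratic factors as (u − 6)(5·u + 6).

(2·u − 7)·(5·u + 6)·(u + 7)·(u − 6)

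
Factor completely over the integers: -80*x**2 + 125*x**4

Factor out 5*x**2, leaving 25*x**2 - 16, which is a difference of two squares.

5*x**2*(5*x + 4)*(5*x - 4)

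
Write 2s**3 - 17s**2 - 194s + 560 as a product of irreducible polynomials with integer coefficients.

Among the possible rational roots, s = 14 is a root, giving the factor (s - 14) and quotient 2s**2 + 11s - 40.
The remaining quadratic factors as (s + 8)(2s - 5).

(2s - 5)(s + 8)(s - 14)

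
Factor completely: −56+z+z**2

Two integers with product −56 and sum 1 are −7 and 8.

(z+8)(z−7)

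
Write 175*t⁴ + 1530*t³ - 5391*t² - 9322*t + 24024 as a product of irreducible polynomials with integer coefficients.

By the rational root theorem, t = 14/5 is a root, so (5*t - 14) divides it; the quotient is 35*t³ + 404*t² + 53*t - 1716.
Continuing, t = 13/7 is a root, so (7*t - 13) is a factor; dividing leaves 5*t² + 67*t + 132.
The remaining quadratic factors as (t + 11)(5*t + 12).

(5*t + 12)*(5*t - 14)*(7*t - 13)*(t + 11)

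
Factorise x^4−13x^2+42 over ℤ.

Substitute u = x^2 to get a quadratic in u, then factor.
x^2−7 is irreducible over ℤ (7 is not a perfect square).
x^2−6 is irreducible over ℤ (6 is not a perfect square).

(x^2−6)(x^2−7)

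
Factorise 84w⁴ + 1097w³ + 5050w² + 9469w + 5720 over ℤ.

Among the possible rational roots, w = -13/4 is a root, so (4w + 13) divides it; the quotient is 21w³ + 206w² + 593w + 440.
Continuing, w = -5 is a root, so (w + 5) divides it; the quotient is 21w² + 101w + 88.
The remaining quadratic factors as (7w + 8)(3w + 11).

(3w + 11)(4w + 13)(7w + 8)(w + 5)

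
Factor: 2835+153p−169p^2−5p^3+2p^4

Among the possible rational roots, p = −7 is a root, giving the factor (p+7) and quotient 2p^3−19p^2−36p+405.
Then p = −9/2 is a root, giving the factor (2p+9) and quotient p^2−14p+45.
The remaining quadratic factors as (p−9)(p−5).

(2p+9)(p+7)(p−5)(p−9)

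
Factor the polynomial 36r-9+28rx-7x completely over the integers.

(4r-1)(7x+9)

Group as (28rx+36r) + (-7x-9) = 4r(7x+9) - (7x+9).
Both groups share the factor (7x+9).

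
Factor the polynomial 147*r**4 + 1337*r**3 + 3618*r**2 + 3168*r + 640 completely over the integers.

(3*r + 8)*(7*r + 2)*(7*r + 8)*(r + 5)

Testing divisors of the constant over divisors of the leading coefficient, r = -8/3 is a root, so (3*r + 8) divides it; the quotient is 49*r**3 + 315*r**2 + 366*r + 80.
Next, r = -8/7 is a root, so (7*r + 8) is a factor; dividing leaves 7*r**2 + 37*r + 10.
The remaining quadratic factors as (7*r + 2)(r + 5).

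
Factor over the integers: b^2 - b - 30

(b + 5)*(b - 6)

Two integers with product -30 and sum -1 are -6 and 5.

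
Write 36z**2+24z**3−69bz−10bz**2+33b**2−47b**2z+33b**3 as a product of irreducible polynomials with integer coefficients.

Group: 11b(3b**2−bz+3b−2z**2−3z) − 12z(3b**2−bz+3b−2z**2−3z); both groups contain (3b**2−bz+3b−2z**2−3z), so (11b−12z) is a factor with cofactor 3b**2−bz+3b−2z**2−3z.
The cofactor groups again: 3b**2−bz+3b−2z**2−3z = b(3b+2z+3) − z(3b+2z+3); both groups contain (3b+2z+3), giving (b−z)(3b+2z+3).

(11b−12z)(3b+2z+3)(b−z)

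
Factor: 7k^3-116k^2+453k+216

Trying the rational-root candidates, k = 9 is a root, so (k-9) is a factor; dividing leaves 7k^2-53k-24.
The remaining quadratic factors as (7k+3)(k-8).

(7k+3)(k-8)(k-9)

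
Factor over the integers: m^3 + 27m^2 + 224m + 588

(m + 14)(m + 6)(m + 7)

By the rational root theorem, m = -6 is a root, so (m + 6) divides it; the quotient is m^2 + 21m + 98.
The remaining quadratic factors as (m + 14)(m + 7).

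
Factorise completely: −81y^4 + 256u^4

(4u + 3y)(4u − 3y)(16u^2 + 9y^2)

Write as (16u^2)² − (9y^2)², then factor 16u^2 − 9y^2 once more.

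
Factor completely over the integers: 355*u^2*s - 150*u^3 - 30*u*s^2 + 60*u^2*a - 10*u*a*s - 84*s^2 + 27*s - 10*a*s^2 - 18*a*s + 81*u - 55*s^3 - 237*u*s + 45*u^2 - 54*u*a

Group: 10*u*(-15*u^2 + 6*u*a + 28*u*s - 9*u + 2*a*s + 11*s^2 - 3*s) + (-5*s - 9)*(-15*u^2 + 6*u*a + 28*u*s - 9*u + 2*a*s + 11*s^2 - 3*s); both groups contain (-15*u^2 + 6*u*a + 28*u*s - 9*u + 2*a*s + 11*s^2 - 3*s), so (10*u - 5*s - 9) is a factor with cofactor -15*u^2 + 6*u*a + 28*u*s - 9*u + 2*a*s + 11*s^2 - 3*s.
The cofactor groups again: -15*u^2 + 6*u*a + 28*u*s - 9*u + 2*a*s + 11*s^2 - 3*s = -5*u*(3*u + s) + (2*a + 11*s - 3)*(3*u + s); both groups contain (3*u + s), giving -(5*u - 2*a - 11*s + 3)*(3*u + s).

-(5*u - 2*a - 11*s + 3)*(10*u - 5*s - 9)*(3*u + s)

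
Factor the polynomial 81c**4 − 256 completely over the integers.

(3c + 4)(3c − 4)(9c**2 + 16)

Difference of squares twice: with A = 3c and B = 4, A⁴ − B⁴ = (A² − B²)(A² + B²), and A² − B² factors again.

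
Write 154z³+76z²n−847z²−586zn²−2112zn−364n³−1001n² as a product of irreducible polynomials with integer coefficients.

Group: 11z(14z²−2zn−77z−52n²−143n) + 7n(14z²−2zn−77z−52n²−143n); both groups contain (14z²−2zn−77z−52n²−143n), so (11z+7n) is a factor with cofactor 14z²−2zn−77z−52n²−143n.
The cofactor groups again: 14z²−2zn−77z−52n²−143n = 2z(7z+13n) + (−4n−11)(7z+13n); both groups contain (7z+13n), giving (2z−4n−11)(7z+13n).

(2z−4n−11)(7z+13n)(11z+7n)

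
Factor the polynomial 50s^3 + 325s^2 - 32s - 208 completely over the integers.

(2s + 13)(5s + 4)(5s - 4)

By the rational root theorem, s = -4/5 is a root, giving the factor (5s + 4) and quotient 10s^2 + 57s - 52.
The remaining quadratic factors as (5s - 4)(2s + 13).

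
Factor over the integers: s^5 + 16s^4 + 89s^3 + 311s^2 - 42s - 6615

(s + 7)(s + 9)(s - 3)(s^2 + 3s + 35)

Trying the rational-root candidates, s = -7 is a root, so (s + 7) divides it; the quotient is s^4 + 9s^3 + 26s^2 + 129s - 945.
Continuing, s = 3 is a root, so (s - 3) divides it; the quotient is s^3 + 12s^2 + 62s + 315.
Next, s = -9 is a root, giving the factor (s + 9) and quotient s^2 + 3s + 35.
The quadratic s^2 + 3s + 35 has discriminant -131 < 0 and is irreducible over ℤ.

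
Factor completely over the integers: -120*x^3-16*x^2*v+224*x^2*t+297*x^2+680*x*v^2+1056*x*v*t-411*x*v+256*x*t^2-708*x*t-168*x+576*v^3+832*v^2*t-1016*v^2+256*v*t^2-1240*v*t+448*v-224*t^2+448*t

-(3*x-8*v-8*t)*(5*x+9*v+4*t-8)*(8*x+8*v-7)

Group: 3*x*(-40*x^2-112*x*v-32*x*t+99*x-72*v^2-32*v*t+127*v+28*t-56) + (-8*v-8*t)*(-40*x^2-112*x*v-32*x*t+99*x-72*v^2-32*v*t+127*v+28*t-56); both groups contain (-40*x^2-112*x*v-32*x*t+99*x-72*v^2-32*v*t+127*v+28*t-56), so (3*x-8*v-8*t) is a factor with cofactor -40*x^2-112*x*v-32*x*t+99*x-72*v^2-32*v*t+127*v+28*t-56.
The cofactor groups again: -40*x^2-112*x*v-32*x*t+99*x-72*v^2-32*v*t+127*v+28*t-56 = -5*x*(8*x+8*v-7) + (-9*v-4*t+8)*(8*x+8*v-7); both groups contain (8*x+8*v-7), giving -(5*x+9*v+4*t-8)*(8*x+8*v-7).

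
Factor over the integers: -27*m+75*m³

3*m*(5*m+3)*(5*m-3)

Every term has a factor of 3*m. Then 25*m²-9 = (5*m)² − (3)².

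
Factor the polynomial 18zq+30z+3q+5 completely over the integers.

(3q+5)(6z+1)

Group as (18zq+30z) + (3q+5) = 6z(3q+5) + (3q+5).
Both groups share the factor (3q+5).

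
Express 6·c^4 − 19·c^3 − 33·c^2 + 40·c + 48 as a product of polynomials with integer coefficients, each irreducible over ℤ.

(2·c − 3)·(3·c + 4)·(c + 1)·(c − 4)

By the rational root theorem, c = 4 is a root, so (c − 4) is a factor; dividing leaves 6·c^3 + 5·c^2 − 13·c − 12.
Then c = −4/3 is a root, giving the factor (3·c + 4) and quotient 2·c^2 − c − 3.
The remaining quadratic factors as (c + 1)(2·c − 3).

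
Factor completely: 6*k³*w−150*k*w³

Factor out 6*k*w, leaving k²−25*w², which is a difference of two squares.

6*k*w*(k+5*w)*(k−5*w)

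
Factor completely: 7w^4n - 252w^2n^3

Factor out 7w^2n, leaving w^2 - 36n^2, which is a difference of two squares.

7nw^2(w - 6n)(w + 6n)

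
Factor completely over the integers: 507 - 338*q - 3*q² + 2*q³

Testing divisors of the constant over divisors of the leading coefficient, q = -13 is a root, giving the factor (q + 13) and quotient 2*q² - 29*q + 39.
The remaining quadratic factors as (q - 13)(2*q - 3).

(2*q - 3)*(q + 13)*(q - 13)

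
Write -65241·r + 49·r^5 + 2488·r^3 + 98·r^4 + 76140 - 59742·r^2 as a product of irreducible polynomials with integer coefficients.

Trying the rational-root candidates, r = -12/7 is a root, giving the factor (7·r + 12) and quotient 7·r^4 + 2·r^3 + 352·r^2 - 9138·r + 6345.
Next, r = 9 is a root, giving the factor (r - 9) and quotient 7·r^3 + 65·r^2 + 937·r - 705.
Continuing, r = 5/7 is a root, so (7·r - 5) divides it; the quotient is r^2 + 10·r + 141.
The quadratic r^2 + 10·r + 141 has discriminant -464 < 0 and is irreducible over ℤ.

(7·r + 12)·(7·r - 5)·(r - 9)·(r^2 + 10·r + 141)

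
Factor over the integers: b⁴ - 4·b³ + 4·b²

b²·(b - 2)²

Every term has a factor of b²; factoring it out leaves b² - 4·b + 4.
Recognize a perfect-square trinomial with the parts 2 and b.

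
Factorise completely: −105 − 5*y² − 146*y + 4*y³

Testing divisors of the constant over divisors of the leading coefficient, y = −3/4 is a root, so (4*y + 3) divides it; the quotient is y² − 2*y − 35.
The remaining quadratic factors as (y + 5)(y − 7).

(4*y + 3)*(y + 5)*(y − 7)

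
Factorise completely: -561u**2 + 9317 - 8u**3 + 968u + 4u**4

(2u + 7)(2u - 11)(u + 11)(u - 11)

Testing divisors of the constant over divisors of the leading coefficient, u = 11/2 is a root, giving the factor (2u - 11) and quotient 2u**3 + 7u**2 - 242u - 847.
Next, u = -11 is a root, giving the factor (u + 11) and quotient 2u**2 - 15u - 77.
The remaining quadratic factors as (2u + 7)(u - 11).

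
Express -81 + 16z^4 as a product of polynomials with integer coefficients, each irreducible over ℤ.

(2z)⁴ − (3)⁴ = ((2z)² − (3)²)((2z)² + (3)²); the first factor splits again, the second (4z^2 + 9) is irreducible.

(2z + 3)(2z - 3)(4z^2 + 9)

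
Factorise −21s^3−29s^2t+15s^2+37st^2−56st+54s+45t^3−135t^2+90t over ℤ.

−(3s+5t)(7s−9t+9)(s+t−2)

Group: 3s(−7s^2+2st+5s+9t^2−27t+18) + 5t(−7s^2+2st+5s+9t^2−27t+18); both groups contain (−7s^2+2st+5s+9t^2−27t+18), so (3s+5t) is a factor with cofactor −7s^2+2st+5s+9t^2−27t+18.
The cofactor groups again: −7s^2+2st+5s+9t^2−27t+18 = −7s(s+t−2) + (9t−9)(s+t−2); both groups contain (s+t−2), giving −(7s−9t+9)(s+t−2).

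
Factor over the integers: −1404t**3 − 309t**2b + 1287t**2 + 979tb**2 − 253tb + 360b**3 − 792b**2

Group: 13t(−108t**2 + 51tb + 99t + 40b**2 − 88b) + 9b(−108t**2 + 51tb + 99t + 40b**2 − 88b); both groups contain (−108t**2 + 51tb + 99t + 40b**2 − 88b), so (13t + 9b) is a factor with cofactor −108t**2 + 51tb + 99t + 40b**2 − 88b.
The cofactor groups again: −108t**2 + 51tb + 99t + 40b**2 − 88b = −9t(12t + 5b − 11) + 8b(12t + 5b − 11); both groups contain (12t + 5b − 11), giving −(9t − 8b)(12t + 5b − 11).

−(9t − 8b)(12t + 5b − 11)(13t + 9b)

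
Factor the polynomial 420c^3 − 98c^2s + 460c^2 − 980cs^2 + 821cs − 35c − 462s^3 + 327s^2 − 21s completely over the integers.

Group: 6c(70c^2 + 112cs − 5c + 42s^2 − 3s) + (−11s + 7)(70c^2 + 112cs − 5c + 42s^2 − 3s); both groups contain (70c^2 + 112cs − 5c + 42s^2 − 3s), so (6c − 11s + 7) is a factor with cofactor 70c^2 + 112cs − 5c + 42s^2 − 3s.
The cofactor groups again: 70c^2 + 112cs − 5c + 42s^2 − 3s = 14c(5c + 3s) + (14s − 1)(5c + 3s); both groups contain (5c + 3s), giving (14c + 14s − 1)(5c + 3s).

(14c + 14s − 1)(5c + 3s)(6c − 11s + 7)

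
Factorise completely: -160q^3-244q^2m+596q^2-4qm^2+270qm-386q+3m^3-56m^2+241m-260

-(10q-m+4)(2q+3m-5)(8q+m-13)

Group: 10q(-16q^2-26qm+66q-3m^2+44m-65) + (-m+4)(-16q^2-26qm+66q-3m^2+44m-65); both groups contain (-16q^2-26qm+66q-3m^2+44m-65), so (10q-m+4) is a factor with cofactor -16q^2-26qm+66q-3m^2+44m-65.
The cofactor groups again: -16q^2-26qm+66q-3m^2+44m-65 = -2q(8q+m-13) + (-3m+5)(8q+m-13); both groups contain (8q+m-13), giving -(2q+3m-5)(8q+m-13).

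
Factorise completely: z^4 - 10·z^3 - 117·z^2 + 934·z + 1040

By the rational root theorem, z = -1 is a root, giving the factor (z + 1) and quotient z^3 - 11·z^2 - 106·z + 1040.
Continuing, z = 8 is a root, so (z - 8) divides it; the quotient is z^2 - 3·z - 130.
The remaining quadratic factors as (z - 13)(z + 10).

(z + 1)·(z + 10)·(z - 13)·(z - 8)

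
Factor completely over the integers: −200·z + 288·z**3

8·z·(6·z + 5)·(6·z − 5)

Factor out 8·z, leaving 36·z**2 − 25, which is a difference of two squares.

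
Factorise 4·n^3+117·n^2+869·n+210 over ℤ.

(4·n+1)·(n+14)·(n+15)

Trying the rational-root candidates, n = −15 is a root, so (n+15) is a factor; dividing leaves 4·n^2+57·n+14.
The remaining quadratic factors as (4·n+1)(n+14).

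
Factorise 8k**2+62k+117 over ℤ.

Need a pair with product 8·117 = 936 and sum 62: that's 36 and 26.
Split the middle term: 8k**2+36k + 26k+117 = 4k(2k+9) + 13(2k+9).

(2k+9)(4k+13)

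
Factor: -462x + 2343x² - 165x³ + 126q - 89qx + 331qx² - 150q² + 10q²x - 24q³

Group: 4q(-6q² + 25qx - 42q - 11x² + 154x) + (15x - 3)(-6q² + 25qx - 42q - 11x² + 154x); both groups contain (-6q² + 25qx - 42q - 11x² + 154x), so (4q + 15x - 3) is a factor with cofactor -6q² + 25qx - 42q - 11x² + 154x.
The cofactor groups again: -6q² + 25qx - 42q - 11x² + 154x = -2q(3q - 11x) + (x - 14)(3q - 11x); both groups contain (3q - 11x), giving -(2q - x + 14)(3q - 11x).

-(2q - x + 14)(3q - 11x)(4q + 15x - 3)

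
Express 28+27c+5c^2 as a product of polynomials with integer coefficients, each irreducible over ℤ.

Need a pair with product 5·28 = 140 and sum 27: that's 20 and 7.
Split the middle term: 5c^2+20c + 7c+28 = 5c(c+4) + 7(c+4).

(5c+7)(c+4)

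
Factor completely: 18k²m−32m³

2m(3k+4m)(3k−4m)

Every term has a factor of 2m. Then 9k²−16m² = (3k)² − (4m)².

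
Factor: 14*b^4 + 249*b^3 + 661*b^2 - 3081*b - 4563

(2*b + 13)*(7*b + 9)*(b + 13)*(b - 3)

Among the possible rational roots, b = -13 is a root, so (b + 13) is a factor; dividing leaves 14*b^3 + 67*b^2 - 210*b - 351.
Then b = 3 is a root, so (b - 3) is a factor; dividing leaves 14*b^2 + 109*b + 117.
The remaining quadratic factors as (2*b + 13)(7*b + 9).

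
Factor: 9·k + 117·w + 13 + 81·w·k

(9·k + 13)·(9·w + 1)

Group as (81·w·k + 117·w) + (9·k + 13) = 9·w·(9·k + 13) + (9·k + 13).
Both groups share the factor (9·k + 13).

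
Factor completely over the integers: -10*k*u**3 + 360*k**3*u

Factor out 10*k*u, leaving 36*k**2 - u**2, which is a difference of two squares.

10*k*u*(6*k + u)*(6*k - u)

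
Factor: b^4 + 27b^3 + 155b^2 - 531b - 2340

Trying the rational-root candidates, b = 4 is a root, so (b - 4) is a factor; dividing leaves b^3 + 31b^2 + 279b + 585.
Continuing, b = -13 is a root, so (b + 13) divides it; the quotient is b^2 + 18b + 45.
The remaining quadratic factors as (b + 15)(b + 3).

(b + 13)(b + 15)(b + 3)(b - 4)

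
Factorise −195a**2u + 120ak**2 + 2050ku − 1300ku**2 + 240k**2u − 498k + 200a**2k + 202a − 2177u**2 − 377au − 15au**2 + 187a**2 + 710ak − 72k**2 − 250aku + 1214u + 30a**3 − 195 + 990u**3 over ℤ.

Group: 3a(10a**2 + 60ak − 35au + 19a + 120ku − 36k − 110u**2 + 83u − 15) + (2k − 9u + 13)(10a**2 + 60ak − 35au + 19a + 120ku − 36k − 110u**2 + 83u − 15); both groups contain (10a**2 + 60ak − 35au + 19a + 120ku − 36k − 110u**2 + 83u − 15), so (3a + 2k − 9u + 13) is a factor with cofactor 10a**2 + 60ak − 35au + 19a + 120ku − 36k − 110u**2 + 83u − 15.
The cofactor groups again: 10a**2 + 60ak − 35au + 19a + 120ku − 36k − 110u**2 + 83u − 15 = 5a(2a + 12k − 11u + 5) + (10u − 3)(2a + 12k − 11u + 5); both groups contain (2a + 12k − 11u + 5), giving (5a + 10u − 3)(2a + 12k − 11u + 5).

(2a + 12k − 11u + 5)(3a + 2k − 9u + 13)(5a + 10u − 3)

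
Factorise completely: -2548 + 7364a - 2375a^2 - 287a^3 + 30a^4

(5a - 2)(6a - 13)(a + 7)(a - 14)

Among the possible rational roots, a = 14 is a root, so (a - 14) divides it; the quotient is 30a^3 + 133a^2 - 513a + 182.
Next, a = 13/6 is a root, giving the factor (6a - 13) and quotient 5a^2 + 33a - 14.
The remaining quadratic factors as (a + 7)(5a - 2).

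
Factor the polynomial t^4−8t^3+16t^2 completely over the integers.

t^2(t−4)^2

Factor out t^2 first: what remains is t^2−8t+16.
Recognize a perfect-square trinomial with the parts t and 4.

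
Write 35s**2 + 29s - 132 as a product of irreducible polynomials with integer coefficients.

Need a pair with product 35·(-132) = -4620 and sum 29: that's 84 and -55.
Split the middle term: 35s**2 + 84s - 55s - 132 = 7s(5s + 12) - 11(5s + 12).

(5s + 12)(7s - 11)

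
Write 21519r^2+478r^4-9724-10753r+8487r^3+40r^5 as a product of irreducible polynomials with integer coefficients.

(2r+1)(4r+13)(5r-4)(r^2+9r+187)

By the rational root theorem, r = 4/5 is a root, so (5r-4) is a factor; dividing leaves 8r^4+102r^3+1779r^2+5727r+2431.
Next, r = -13/4 is a root, so (4r+13) is a factor; dividing leaves 2r^3+19r^2+383r+187.
Continuing, r = -1/2 is a root, giving the factor (2r+1) and quotient r^2+9r+187.
The quadratic r^2+9r+187 has discriminant -667 < 0 and is irreducible over ℤ.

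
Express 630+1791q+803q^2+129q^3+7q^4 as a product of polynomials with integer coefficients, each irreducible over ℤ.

Among the possible rational roots, q = -5 is a root, so (q+5) divides it; the quotient is 7q^3+94q^2+333q+126.
Continuing, q = -6 is a root, so (q+6) divides it; the quotient is 7q^2+52q+21.
The remaining quadratic factors as (q+7)(7q+3).

(7q+3)(q+5)(q+6)(q+7)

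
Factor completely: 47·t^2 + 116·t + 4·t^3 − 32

(4·t − 1)·(t + 4)·(t + 8)

By the rational root theorem, t = 1/4 is a root, so (4·t − 1) is a factor; dividing leaves t^2 + 12·t + 32.
The remaining quadratic factors as (t + 8)(t + 4).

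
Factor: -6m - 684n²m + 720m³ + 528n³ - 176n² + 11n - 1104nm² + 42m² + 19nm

Group: 4n(132n² + 93nm - 11n - 90m² + 6m) + (-8m - 1)(132n² + 93nm - 11n - 90m² + 6m); both groups contain (132n² + 93nm - 11n - 90m² + 6m), so (4n - 8m - 1) is a factor with cofactor 132n² + 93nm - 11n - 90m² + 6m.
The cofactor groups again: 132n² + 93nm - 11n - 90m² + 6m = 11n(12n + 15m - 1) - 6m(12n + 15m - 1); both groups contain (12n + 15m - 1), giving (11n - 6m)(12n + 15m - 1).

(11n - 6m)(4n - 8m - 1)(12n + 15m - 1)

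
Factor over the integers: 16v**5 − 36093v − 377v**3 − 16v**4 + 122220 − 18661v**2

(4v + 15)(4v − 7)(v − 12)(v**2 + 9v + 97)

By the rational root theorem, v = 12 is a root, so (v − 12) divides it; the quotient is 16v**4 + 176v**3 + 1735v**2 + 2159v − 10185.
Then v = 7/4 is a root, giving the factor (4v − 7) and quotient 4v**3 + 51v**2 + 523v + 1455.
Continuing, v = −15/4 is a root, so (4v + 15) is a factor; dividing leaves v**2 + 9v + 97.
The quadratic v**2 + 9v + 97 has discriminant −307 < 0 and is irreducible over ℤ.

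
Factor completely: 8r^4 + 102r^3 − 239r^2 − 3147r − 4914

(2r + 7)(4r + 9)(r + 13)(r − 6)

Trying the rational-root candidates, r = −13 is a root, so (r + 13) divides it; the quotient is 8r^3 − 2r^2 − 213r − 378.
Then r = −7/2 is a root, so (2r + 7) is a factor; dividing leaves 4r^2 − 15r − 54.
The remaining quadratic factors as (4r + 9)(r − 6).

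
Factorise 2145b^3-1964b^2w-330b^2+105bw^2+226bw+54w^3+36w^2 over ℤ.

(11b-9w)(13b-3w-2)(15b+2w)

Group: 15b(143b^2-150bw-22b+27w^2+18w) + 2w(143b^2-150bw-22b+27w^2+18w); both groups contain (143b^2-150bw-22b+27w^2+18w), so (15b+2w) is a factor with cofactor 143b^2-150bw-22b+27w^2+18w.
The cofactor groups again: 143b^2-150bw-22b+27w^2+18w = 13b(11b-9w) + (-3w-2)(11b-9w); both groups contain (11b-9w), giving (13b-3w-2)(11b-9w).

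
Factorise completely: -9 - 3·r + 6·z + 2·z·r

(2·z - 3)·(r + 3)

Group as (2·z·r + 6·z) + (-3·r - 9) = 2·z·(r + 3) - 3·(r + 3).
Both groups share the factor (r + 3).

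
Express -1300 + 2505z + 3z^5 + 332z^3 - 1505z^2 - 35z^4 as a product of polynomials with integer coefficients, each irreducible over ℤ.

Among the possible rational roots, z = 4 is a root, so (z - 4) divides it; the quotient is 3z^4 - 23z^3 + 240z^2 - 545z + 325.
Continuing, z = 5/3 is a root, giving the factor (3z - 5) and quotient z^3 - 6z^2 + 70z - 65.
Continuing, z = 1 is a root, so (z - 1) divides it; the quotient is z^2 - 5z + 65.
The quadratic z^2 - 5z + 65 has discriminant -235 < 0 and is irreducible over ℤ.

(3z - 5)(z - 1)(z - 4)(z^2 - 5z + 65)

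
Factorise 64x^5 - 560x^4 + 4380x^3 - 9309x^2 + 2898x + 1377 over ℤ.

(4x + 1)(4x - 3)(4x - 9)(x^2 - 6x + 51)

Testing divisors of the constant over divisors of the leading coefficient, x = 9/4 is a root, so (4x - 9) is a factor; dividing leaves 16x^4 - 104x^3 + 861x^2 - 390x - 153.
Continuing, x = -1/4 is a root, so (4x + 1) divides it; the quotient is 4x^3 - 27x^2 + 222x - 153.
Then x = 3/4 is a root, so (4x - 3) is a factor; dividing leaves x^2 - 6x + 51.
The quadratic x^2 - 6x + 51 has discriminant -168 < 0 and is irreducible over ℤ.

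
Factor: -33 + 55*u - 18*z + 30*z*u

(5*u - 3)*(6*z + 11)

Group as (30*z*u - 18*z) + (55*u - 33) = 6*z*(5*u - 3) + 11*(5*u - 3).
Both groups share the factor (5*u - 3).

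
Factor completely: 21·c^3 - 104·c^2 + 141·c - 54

Among the possible rational roots, c = 2/3 is a root, so (3·c - 2) is a factor; dividing leaves 7·c^2 - 30·c + 27.
The remaining quadratic factors as (c - 3)(7·c - 9).

(3·c - 2)·(7·c - 9)·(c - 3)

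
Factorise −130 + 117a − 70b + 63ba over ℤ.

Group as (63ba − 70b) + (117a − 130) = 7b(9a − 10) + 13(9a − 10).
Both groups share the factor (9a − 10).

(7b + 13)(9a − 10)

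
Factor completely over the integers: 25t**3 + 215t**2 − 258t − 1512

(5t + 12)(5t − 14)(t + 9)

Trying the rational-root candidates, t = −12/5 is a root, giving the factor (5t + 12) and quotient 5t**2 + 31t − 126.
The remaining quadratic factors as (t + 9)(5t − 14).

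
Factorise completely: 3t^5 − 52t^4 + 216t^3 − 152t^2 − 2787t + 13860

(3t + 11)(t − 12)(t − 5)(t^2 − 4t + 21)

Among the possible rational roots, t = 12 is a root, so (t − 12) divides it; the quotient is 3t^4 − 16t^3 + 24t^2 + 136t − 1155.
Next, t = 5 is a root, so (t − 5) is a factor; dividing leaves 3t^3 − t^2 + 19t + 231.
Continuing, t = −11/3 is a root, so (3t + 11) divides it; the quotient is t^2 − 4t + 21.
The quadratic t^2 − 4t + 21 has discriminant −68 < 0 and is irreducible over ℤ.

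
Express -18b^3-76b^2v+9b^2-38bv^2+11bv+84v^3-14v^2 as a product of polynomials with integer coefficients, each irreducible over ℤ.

Group: b(-18b^2-40bv+9b+42v^2-7v) + 2v(-18b^2-40bv+9b+42v^2-7v); both groups contain (-18b^2-40bv+9b+42v^2-7v), so (b+2v) is a factor with cofactor -18b^2-40bv+9b+42v^2-7v.
The cofactor groups again: -18b^2-40bv+9b+42v^2-7v = -2b(9b-7v) + (-6v+1)(9b-7v); both groups contain (9b-7v), giving -(2b+6v-1)(9b-7v).

-(2b+6v-1)(9b-7v)(b+2v)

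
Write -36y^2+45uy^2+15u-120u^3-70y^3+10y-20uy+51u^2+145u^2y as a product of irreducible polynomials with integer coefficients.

-(3u+2y)(5u-5y+1)(8u-7y-5)

Group: 5u(-24u^2+5uy+15u+14y^2+10y) + (-5y+1)(-24u^2+5uy+15u+14y^2+10y); both groups contain (-24u^2+5uy+15u+14y^2+10y), so (5u-5y+1) is a factor with cofactor -24u^2+5uy+15u+14y^2+10y.
The cofactor groups again: -24u^2+5uy+15u+14y^2+10y = -3u(8u-7y-5) - 2y(8u-7y-5); both groups contain (8u-7y-5), giving -(3u+2y)(8u-7y-5).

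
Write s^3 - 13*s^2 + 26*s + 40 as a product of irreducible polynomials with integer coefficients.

(s + 1)*(s - 10)*(s - 4)

Among the possible rational roots, s = 10 is a root, so (s - 10) divides it; the quotient is s^2 - 3*s - 4.
The remaining quadratic factors as (s + 1)(s - 4).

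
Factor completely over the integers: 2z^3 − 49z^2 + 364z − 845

(2z − 13)(z − 13)(z − 5)

Testing divisors of the constant over divisors of the leading coefficient, z = 13/2 is a root, so (2z − 13) divides it; the quotient is z^2 − 18z + 65.
The remaining quadratic factors as (z − 13)(z − 5).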